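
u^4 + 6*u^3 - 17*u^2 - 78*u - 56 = (u - 4)*(u + 1)*(u + 2)*(u + 7)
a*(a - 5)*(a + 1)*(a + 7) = a^4 + 3*a^3 - 33*a^2 - 35*a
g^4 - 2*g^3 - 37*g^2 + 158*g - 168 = (g - 4)*(g - 3)*(g - 2)*(g + 7)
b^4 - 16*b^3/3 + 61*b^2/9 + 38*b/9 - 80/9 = (b - 8/3)*(b - 2)*(b - 5/3)*(b + 1)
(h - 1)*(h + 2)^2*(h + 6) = h^4 + 9*h^3 + 18*h^2 - 4*h - 24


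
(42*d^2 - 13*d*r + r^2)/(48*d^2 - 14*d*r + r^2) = (-7*d + r)/(-8*d + r)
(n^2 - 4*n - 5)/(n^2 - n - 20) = (n + 1)/(n + 4)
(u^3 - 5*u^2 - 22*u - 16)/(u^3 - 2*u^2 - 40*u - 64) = (u + 1)/(u + 4)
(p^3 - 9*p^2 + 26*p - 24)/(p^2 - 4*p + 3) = (p^2 - 6*p + 8)/(p - 1)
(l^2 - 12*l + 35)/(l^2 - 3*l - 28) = (l - 5)/(l + 4)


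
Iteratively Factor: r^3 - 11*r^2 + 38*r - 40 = (r - 4)*(r^2 - 7*r + 10) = (r - 5)*(r - 4)*(r - 2)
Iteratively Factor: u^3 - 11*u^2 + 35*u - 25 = (u - 5)*(u^2 - 6*u + 5) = (u - 5)*(u - 1)*(u - 5)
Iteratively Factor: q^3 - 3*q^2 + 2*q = (q - 1)*(q^2 - 2*q) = q*(q - 1)*(q - 2)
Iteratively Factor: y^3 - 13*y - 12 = (y - 4)*(y^2 + 4*y + 3) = (y - 4)*(y + 1)*(y + 3)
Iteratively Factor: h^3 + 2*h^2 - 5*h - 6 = (h - 2)*(h^2 + 4*h + 3) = (h - 2)*(h + 1)*(h + 3)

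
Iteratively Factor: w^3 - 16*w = (w)*(w^2 - 16) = w*(w + 4)*(w - 4)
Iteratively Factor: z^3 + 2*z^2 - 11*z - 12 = (z + 4)*(z^2 - 2*z - 3) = (z + 1)*(z + 4)*(z - 3)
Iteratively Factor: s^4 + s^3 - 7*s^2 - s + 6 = (s - 1)*(s^3 + 2*s^2 - 5*s - 6) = (s - 1)*(s + 3)*(s^2 - s - 2) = (s - 1)*(s + 1)*(s + 3)*(s - 2)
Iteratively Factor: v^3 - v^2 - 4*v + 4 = (v - 1)*(v^2 - 4) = (v - 1)*(v + 2)*(v - 2)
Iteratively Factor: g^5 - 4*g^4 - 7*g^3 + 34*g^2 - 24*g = (g - 2)*(g^4 - 2*g^3 - 11*g^2 + 12*g) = (g - 2)*(g + 3)*(g^3 - 5*g^2 + 4*g) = g*(g - 2)*(g + 3)*(g^2 - 5*g + 4) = g*(g - 2)*(g - 1)*(g + 3)*(g - 4)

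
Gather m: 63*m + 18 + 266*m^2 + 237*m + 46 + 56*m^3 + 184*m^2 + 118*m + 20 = 56*m^3 + 450*m^2 + 418*m + 84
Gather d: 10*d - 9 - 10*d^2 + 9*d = -10*d^2 + 19*d - 9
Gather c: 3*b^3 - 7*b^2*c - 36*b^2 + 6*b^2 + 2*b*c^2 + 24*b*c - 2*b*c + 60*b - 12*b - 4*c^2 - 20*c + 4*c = 3*b^3 - 30*b^2 + 48*b + c^2*(2*b - 4) + c*(-7*b^2 + 22*b - 16)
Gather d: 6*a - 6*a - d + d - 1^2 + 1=0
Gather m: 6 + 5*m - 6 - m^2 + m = -m^2 + 6*m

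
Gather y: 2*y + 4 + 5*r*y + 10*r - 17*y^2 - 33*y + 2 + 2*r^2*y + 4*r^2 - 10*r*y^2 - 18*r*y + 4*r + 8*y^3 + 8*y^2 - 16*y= 4*r^2 + 14*r + 8*y^3 + y^2*(-10*r - 9) + y*(2*r^2 - 13*r - 47) + 6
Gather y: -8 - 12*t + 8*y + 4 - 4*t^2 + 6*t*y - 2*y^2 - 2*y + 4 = -4*t^2 - 12*t - 2*y^2 + y*(6*t + 6)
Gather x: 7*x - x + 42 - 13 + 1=6*x + 30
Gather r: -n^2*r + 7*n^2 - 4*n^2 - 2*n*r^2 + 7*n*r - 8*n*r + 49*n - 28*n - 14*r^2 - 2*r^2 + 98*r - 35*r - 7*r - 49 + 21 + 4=3*n^2 + 21*n + r^2*(-2*n - 16) + r*(-n^2 - n + 56) - 24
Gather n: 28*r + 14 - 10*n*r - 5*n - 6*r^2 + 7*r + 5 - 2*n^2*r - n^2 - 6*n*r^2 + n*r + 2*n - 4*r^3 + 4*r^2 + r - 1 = n^2*(-2*r - 1) + n*(-6*r^2 - 9*r - 3) - 4*r^3 - 2*r^2 + 36*r + 18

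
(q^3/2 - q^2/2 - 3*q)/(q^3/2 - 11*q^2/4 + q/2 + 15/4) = 2*q*(q^2 - q - 6)/(2*q^3 - 11*q^2 + 2*q + 15)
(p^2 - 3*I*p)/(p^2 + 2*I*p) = (p - 3*I)/(p + 2*I)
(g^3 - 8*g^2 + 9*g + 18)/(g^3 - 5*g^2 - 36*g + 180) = (g^2 - 2*g - 3)/(g^2 + g - 30)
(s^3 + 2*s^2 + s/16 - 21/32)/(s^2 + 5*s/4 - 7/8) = s + 3/4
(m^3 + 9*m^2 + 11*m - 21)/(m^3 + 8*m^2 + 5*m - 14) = (m + 3)/(m + 2)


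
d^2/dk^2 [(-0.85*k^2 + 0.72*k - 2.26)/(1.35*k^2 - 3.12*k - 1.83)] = (-4.536*k^3 - 37.31265*k^2 + 67.78728*k - 69.081102)/(2.460375*k^6 - 17.0586*k^5 + 29.418795*k^4 + 15.876432*k^3 - 39.878811*k^2 - 31.345704*k - 6.128487)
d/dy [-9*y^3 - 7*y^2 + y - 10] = -27*y^2 - 14*y + 1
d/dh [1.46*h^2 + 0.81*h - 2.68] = 2.92*h + 0.81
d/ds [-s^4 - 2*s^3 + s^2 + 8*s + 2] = -4*s^3 - 6*s^2 + 2*s + 8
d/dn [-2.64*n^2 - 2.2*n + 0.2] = -5.28*n - 2.2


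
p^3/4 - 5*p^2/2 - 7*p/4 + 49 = (p/4 + 1)*(p - 7)^2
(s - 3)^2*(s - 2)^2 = s^4 - 10*s^3 + 37*s^2 - 60*s + 36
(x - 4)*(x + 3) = x^2 - x - 12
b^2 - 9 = (b - 3)*(b + 3)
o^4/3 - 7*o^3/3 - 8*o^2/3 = o^2*(o/3 + 1/3)*(o - 8)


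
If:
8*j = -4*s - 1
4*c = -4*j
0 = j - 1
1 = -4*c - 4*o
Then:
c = -1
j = 1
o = 3/4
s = -9/4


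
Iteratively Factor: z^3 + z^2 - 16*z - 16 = (z + 4)*(z^2 - 3*z - 4) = (z + 1)*(z + 4)*(z - 4)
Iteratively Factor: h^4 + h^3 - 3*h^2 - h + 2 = (h - 1)*(h^3 + 2*h^2 - h - 2) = (h - 1)*(h + 1)*(h^2 + h - 2) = (h - 1)*(h + 1)*(h + 2)*(h - 1)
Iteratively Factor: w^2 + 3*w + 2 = (w + 2)*(w + 1)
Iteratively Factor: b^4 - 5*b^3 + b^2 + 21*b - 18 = (b + 2)*(b^3 - 7*b^2 + 15*b - 9) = (b - 3)*(b + 2)*(b^2 - 4*b + 3) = (b - 3)*(b - 1)*(b + 2)*(b - 3)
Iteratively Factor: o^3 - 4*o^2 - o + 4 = (o - 1)*(o^2 - 3*o - 4) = (o - 4)*(o - 1)*(o + 1)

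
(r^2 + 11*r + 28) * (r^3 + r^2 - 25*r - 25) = r^5 + 12*r^4 + 14*r^3 - 272*r^2 - 975*r - 700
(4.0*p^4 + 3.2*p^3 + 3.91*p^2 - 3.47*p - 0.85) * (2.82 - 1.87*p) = -7.48*p^5 + 5.296*p^4 + 1.7123*p^3 + 17.5151*p^2 - 8.1959*p - 2.397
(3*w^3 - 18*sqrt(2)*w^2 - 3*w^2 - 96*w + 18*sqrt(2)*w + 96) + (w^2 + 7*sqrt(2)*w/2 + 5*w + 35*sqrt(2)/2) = 3*w^3 - 18*sqrt(2)*w^2 - 2*w^2 - 91*w + 43*sqrt(2)*w/2 + 35*sqrt(2)/2 + 96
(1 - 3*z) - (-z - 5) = 6 - 2*z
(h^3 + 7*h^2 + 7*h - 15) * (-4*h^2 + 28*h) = -4*h^5 + 168*h^3 + 256*h^2 - 420*h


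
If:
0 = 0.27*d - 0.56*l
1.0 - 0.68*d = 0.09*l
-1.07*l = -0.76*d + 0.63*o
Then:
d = 1.38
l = 0.67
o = 0.54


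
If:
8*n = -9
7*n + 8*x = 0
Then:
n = -9/8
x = 63/64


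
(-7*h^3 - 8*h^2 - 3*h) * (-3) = 21*h^3 + 24*h^2 + 9*h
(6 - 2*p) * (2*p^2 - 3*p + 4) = -4*p^3 + 18*p^2 - 26*p + 24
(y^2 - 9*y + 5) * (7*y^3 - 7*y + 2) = 7*y^5 - 63*y^4 + 28*y^3 + 65*y^2 - 53*y + 10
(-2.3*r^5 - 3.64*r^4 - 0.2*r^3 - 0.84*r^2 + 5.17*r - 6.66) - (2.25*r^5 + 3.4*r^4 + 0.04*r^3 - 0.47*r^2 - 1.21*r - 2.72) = -4.55*r^5 - 7.04*r^4 - 0.24*r^3 - 0.37*r^2 + 6.38*r - 3.94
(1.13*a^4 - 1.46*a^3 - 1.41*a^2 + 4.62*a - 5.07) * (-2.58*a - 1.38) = -2.9154*a^5 + 2.2074*a^4 + 5.6526*a^3 - 9.9738*a^2 + 6.705*a + 6.9966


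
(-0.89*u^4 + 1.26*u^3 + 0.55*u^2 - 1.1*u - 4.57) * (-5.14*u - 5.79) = 4.5746*u^5 - 1.3233*u^4 - 10.1224*u^3 + 2.4695*u^2 + 29.8588*u + 26.4603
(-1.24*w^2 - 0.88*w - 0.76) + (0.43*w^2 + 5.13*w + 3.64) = -0.81*w^2 + 4.25*w + 2.88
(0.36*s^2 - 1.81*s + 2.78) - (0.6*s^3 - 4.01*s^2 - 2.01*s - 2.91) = -0.6*s^3 + 4.37*s^2 + 0.2*s + 5.69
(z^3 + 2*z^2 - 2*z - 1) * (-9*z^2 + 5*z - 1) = -9*z^5 - 13*z^4 + 27*z^3 - 3*z^2 - 3*z + 1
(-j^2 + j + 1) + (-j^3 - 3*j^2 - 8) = -j^3 - 4*j^2 + j - 7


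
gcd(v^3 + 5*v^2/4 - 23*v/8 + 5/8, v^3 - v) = v - 1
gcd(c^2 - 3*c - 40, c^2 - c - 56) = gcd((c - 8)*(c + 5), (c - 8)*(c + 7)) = c - 8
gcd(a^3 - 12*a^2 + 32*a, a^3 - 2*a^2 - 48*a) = a^2 - 8*a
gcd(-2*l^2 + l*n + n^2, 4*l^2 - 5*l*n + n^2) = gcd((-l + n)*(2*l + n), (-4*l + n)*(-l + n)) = l - n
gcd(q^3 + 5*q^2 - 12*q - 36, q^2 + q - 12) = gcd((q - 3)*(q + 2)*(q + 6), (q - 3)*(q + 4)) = q - 3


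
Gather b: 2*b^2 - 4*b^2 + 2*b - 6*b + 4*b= -2*b^2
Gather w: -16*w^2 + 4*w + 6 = -16*w^2 + 4*w + 6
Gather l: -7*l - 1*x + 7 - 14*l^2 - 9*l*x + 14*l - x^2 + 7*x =-14*l^2 + l*(7 - 9*x) - x^2 + 6*x + 7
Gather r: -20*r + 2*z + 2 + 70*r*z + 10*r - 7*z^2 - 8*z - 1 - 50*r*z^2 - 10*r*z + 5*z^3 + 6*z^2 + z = r*(-50*z^2 + 60*z - 10) + 5*z^3 - z^2 - 5*z + 1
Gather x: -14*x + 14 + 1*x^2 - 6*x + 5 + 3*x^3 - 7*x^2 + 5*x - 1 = 3*x^3 - 6*x^2 - 15*x + 18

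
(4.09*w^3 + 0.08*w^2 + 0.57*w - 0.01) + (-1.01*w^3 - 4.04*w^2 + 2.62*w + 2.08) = 3.08*w^3 - 3.96*w^2 + 3.19*w + 2.07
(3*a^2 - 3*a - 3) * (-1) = -3*a^2 + 3*a + 3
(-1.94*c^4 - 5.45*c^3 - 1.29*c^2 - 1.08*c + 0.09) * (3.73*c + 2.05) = -7.2362*c^5 - 24.3055*c^4 - 15.9842*c^3 - 6.6729*c^2 - 1.8783*c + 0.1845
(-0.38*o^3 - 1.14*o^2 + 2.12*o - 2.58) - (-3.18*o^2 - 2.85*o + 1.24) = -0.38*o^3 + 2.04*o^2 + 4.97*o - 3.82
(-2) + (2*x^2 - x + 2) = 2*x^2 - x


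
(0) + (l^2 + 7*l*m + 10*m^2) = l^2 + 7*l*m + 10*m^2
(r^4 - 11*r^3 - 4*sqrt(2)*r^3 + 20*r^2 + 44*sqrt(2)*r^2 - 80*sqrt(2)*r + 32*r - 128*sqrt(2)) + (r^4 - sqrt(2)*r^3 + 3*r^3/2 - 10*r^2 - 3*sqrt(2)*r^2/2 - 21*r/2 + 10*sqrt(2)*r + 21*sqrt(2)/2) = 2*r^4 - 19*r^3/2 - 5*sqrt(2)*r^3 + 10*r^2 + 85*sqrt(2)*r^2/2 - 70*sqrt(2)*r + 43*r/2 - 235*sqrt(2)/2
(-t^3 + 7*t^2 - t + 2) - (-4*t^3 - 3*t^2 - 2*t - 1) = 3*t^3 + 10*t^2 + t + 3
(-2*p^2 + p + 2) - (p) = 2 - 2*p^2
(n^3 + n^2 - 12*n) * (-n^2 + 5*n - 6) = -n^5 + 4*n^4 + 11*n^3 - 66*n^2 + 72*n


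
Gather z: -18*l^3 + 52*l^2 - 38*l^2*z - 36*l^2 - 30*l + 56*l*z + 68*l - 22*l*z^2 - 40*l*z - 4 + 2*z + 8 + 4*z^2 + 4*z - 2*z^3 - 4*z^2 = -18*l^3 + 16*l^2 - 22*l*z^2 + 38*l - 2*z^3 + z*(-38*l^2 + 16*l + 6) + 4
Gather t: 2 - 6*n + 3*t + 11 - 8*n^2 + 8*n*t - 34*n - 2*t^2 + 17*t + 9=-8*n^2 - 40*n - 2*t^2 + t*(8*n + 20) + 22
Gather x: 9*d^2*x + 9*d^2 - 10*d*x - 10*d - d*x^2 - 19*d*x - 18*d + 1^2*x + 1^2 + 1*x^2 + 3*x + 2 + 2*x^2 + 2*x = 9*d^2 - 28*d + x^2*(3 - d) + x*(9*d^2 - 29*d + 6) + 3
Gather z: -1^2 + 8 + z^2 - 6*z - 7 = z^2 - 6*z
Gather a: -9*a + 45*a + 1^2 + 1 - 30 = 36*a - 28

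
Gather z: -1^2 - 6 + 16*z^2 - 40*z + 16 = 16*z^2 - 40*z + 9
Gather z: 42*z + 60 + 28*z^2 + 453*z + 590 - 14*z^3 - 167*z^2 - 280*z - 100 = -14*z^3 - 139*z^2 + 215*z + 550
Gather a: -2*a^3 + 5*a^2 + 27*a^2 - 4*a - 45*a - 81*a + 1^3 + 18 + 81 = -2*a^3 + 32*a^2 - 130*a + 100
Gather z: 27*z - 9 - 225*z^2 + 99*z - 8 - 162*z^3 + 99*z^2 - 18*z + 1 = -162*z^3 - 126*z^2 + 108*z - 16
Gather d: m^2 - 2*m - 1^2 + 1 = m^2 - 2*m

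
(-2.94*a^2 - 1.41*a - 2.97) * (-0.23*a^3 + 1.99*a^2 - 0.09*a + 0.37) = 0.6762*a^5 - 5.5263*a^4 - 1.8582*a^3 - 6.8712*a^2 - 0.2544*a - 1.0989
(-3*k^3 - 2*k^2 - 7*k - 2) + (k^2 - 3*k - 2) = -3*k^3 - k^2 - 10*k - 4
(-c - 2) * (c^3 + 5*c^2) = -c^4 - 7*c^3 - 10*c^2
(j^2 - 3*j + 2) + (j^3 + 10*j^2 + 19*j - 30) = j^3 + 11*j^2 + 16*j - 28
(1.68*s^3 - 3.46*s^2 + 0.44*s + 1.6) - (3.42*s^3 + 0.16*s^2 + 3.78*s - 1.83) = -1.74*s^3 - 3.62*s^2 - 3.34*s + 3.43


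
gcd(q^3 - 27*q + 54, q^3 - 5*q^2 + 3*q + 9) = q^2 - 6*q + 9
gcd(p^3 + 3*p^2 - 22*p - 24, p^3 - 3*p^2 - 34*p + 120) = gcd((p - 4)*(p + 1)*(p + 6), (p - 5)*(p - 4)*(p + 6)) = p^2 + 2*p - 24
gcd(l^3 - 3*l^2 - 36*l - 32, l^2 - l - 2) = l + 1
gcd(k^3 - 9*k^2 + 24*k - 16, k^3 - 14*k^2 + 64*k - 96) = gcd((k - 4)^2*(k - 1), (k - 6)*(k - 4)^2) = k^2 - 8*k + 16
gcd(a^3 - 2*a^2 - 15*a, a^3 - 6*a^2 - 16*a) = a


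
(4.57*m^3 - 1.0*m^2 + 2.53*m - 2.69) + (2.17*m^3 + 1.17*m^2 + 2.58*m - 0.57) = 6.74*m^3 + 0.17*m^2 + 5.11*m - 3.26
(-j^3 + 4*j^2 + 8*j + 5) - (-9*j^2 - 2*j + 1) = -j^3 + 13*j^2 + 10*j + 4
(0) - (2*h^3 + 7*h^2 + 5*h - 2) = -2*h^3 - 7*h^2 - 5*h + 2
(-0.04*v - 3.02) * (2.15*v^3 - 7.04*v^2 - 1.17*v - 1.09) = -0.086*v^4 - 6.2114*v^3 + 21.3076*v^2 + 3.577*v + 3.2918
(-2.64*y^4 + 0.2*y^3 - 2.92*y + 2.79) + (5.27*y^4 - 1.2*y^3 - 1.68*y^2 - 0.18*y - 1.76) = 2.63*y^4 - 1.0*y^3 - 1.68*y^2 - 3.1*y + 1.03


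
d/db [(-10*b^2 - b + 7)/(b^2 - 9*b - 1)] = (91*b^2 + 6*b + 64)/(b^4 - 18*b^3 + 79*b^2 + 18*b + 1)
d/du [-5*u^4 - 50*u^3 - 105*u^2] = 10*u*(-2*u^2 - 15*u - 21)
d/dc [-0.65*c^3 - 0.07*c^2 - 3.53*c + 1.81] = -1.95*c^2 - 0.14*c - 3.53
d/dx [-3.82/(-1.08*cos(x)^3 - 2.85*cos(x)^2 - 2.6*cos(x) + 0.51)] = (12.3768*cos(x)^2 + 21.774*cos(x) + 9.932)*sin(x)/(1.08*cos(x)^3 + 2.85*cos(x)^2 + 2.6*cos(x) - 0.51)^2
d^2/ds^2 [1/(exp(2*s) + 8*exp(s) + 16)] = 4*(exp(s) - 2)*exp(s)/(exp(4*s) + 16*exp(3*s) + 96*exp(2*s) + 256*exp(s) + 256)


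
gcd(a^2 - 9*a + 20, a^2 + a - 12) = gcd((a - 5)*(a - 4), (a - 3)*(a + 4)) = 1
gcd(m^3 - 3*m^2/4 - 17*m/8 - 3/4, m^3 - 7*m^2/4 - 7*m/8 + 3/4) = m^2 - 5*m/4 - 3/2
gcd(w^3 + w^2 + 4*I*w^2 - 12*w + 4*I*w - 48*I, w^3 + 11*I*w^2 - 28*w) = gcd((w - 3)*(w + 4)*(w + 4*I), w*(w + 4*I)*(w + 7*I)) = w + 4*I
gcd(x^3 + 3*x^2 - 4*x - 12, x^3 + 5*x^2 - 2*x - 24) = x^2 + x - 6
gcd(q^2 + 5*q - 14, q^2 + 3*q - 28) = q + 7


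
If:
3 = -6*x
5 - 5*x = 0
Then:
No Solution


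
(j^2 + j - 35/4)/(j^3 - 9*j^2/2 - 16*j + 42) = (j - 5/2)/(j^2 - 8*j + 12)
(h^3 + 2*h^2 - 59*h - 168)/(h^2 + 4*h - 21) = (h^2 - 5*h - 24)/(h - 3)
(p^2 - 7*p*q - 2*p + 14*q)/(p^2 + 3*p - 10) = (p - 7*q)/(p + 5)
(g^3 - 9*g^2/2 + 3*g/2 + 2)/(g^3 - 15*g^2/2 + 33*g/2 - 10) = (2*g + 1)/(2*g - 5)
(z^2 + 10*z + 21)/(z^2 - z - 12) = (z + 7)/(z - 4)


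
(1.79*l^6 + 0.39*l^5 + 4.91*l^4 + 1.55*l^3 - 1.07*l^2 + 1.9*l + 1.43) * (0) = 0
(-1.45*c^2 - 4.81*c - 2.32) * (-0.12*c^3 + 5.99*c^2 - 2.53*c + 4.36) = 0.174*c^5 - 8.1083*c^4 - 24.865*c^3 - 8.0495*c^2 - 15.102*c - 10.1152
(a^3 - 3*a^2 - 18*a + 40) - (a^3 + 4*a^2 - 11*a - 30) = -7*a^2 - 7*a + 70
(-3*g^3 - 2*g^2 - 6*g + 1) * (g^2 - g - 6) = -3*g^5 + g^4 + 14*g^3 + 19*g^2 + 35*g - 6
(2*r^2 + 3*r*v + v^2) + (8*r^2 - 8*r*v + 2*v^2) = 10*r^2 - 5*r*v + 3*v^2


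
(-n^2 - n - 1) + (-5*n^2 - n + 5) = -6*n^2 - 2*n + 4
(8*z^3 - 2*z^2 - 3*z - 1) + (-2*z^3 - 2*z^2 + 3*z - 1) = 6*z^3 - 4*z^2 - 2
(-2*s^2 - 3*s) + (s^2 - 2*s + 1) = -s^2 - 5*s + 1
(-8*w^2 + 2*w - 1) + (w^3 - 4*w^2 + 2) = w^3 - 12*w^2 + 2*w + 1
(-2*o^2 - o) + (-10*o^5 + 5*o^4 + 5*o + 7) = -10*o^5 + 5*o^4 - 2*o^2 + 4*o + 7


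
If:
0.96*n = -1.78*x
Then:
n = -1.85416666666667*x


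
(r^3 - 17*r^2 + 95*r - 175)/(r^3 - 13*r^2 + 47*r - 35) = (r - 5)/(r - 1)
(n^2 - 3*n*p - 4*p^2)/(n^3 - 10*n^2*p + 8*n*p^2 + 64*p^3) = (-n - p)/(-n^2 + 6*n*p + 16*p^2)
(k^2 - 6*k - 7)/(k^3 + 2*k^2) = (k^2 - 6*k - 7)/(k^2*(k + 2))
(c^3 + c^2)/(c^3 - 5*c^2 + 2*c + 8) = c^2/(c^2 - 6*c + 8)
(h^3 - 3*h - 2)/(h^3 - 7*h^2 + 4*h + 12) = (h + 1)/(h - 6)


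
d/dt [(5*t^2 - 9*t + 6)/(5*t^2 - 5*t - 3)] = (20*t^2 - 90*t + 57)/(25*t^4 - 50*t^3 - 5*t^2 + 30*t + 9)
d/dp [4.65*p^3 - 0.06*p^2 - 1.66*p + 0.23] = 13.95*p^2 - 0.12*p - 1.66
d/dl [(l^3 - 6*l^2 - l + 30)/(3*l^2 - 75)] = (l^2 + 10*l + 1)/(3*(l^2 + 10*l + 25))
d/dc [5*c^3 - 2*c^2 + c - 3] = 15*c^2 - 4*c + 1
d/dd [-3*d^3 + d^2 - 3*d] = -9*d^2 + 2*d - 3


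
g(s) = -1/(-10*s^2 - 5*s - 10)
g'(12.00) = 0.00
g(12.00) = 0.00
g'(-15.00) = 0.00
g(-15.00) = 0.00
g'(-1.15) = 0.06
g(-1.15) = 0.06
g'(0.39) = -0.07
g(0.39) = 0.07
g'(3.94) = -0.00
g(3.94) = 0.01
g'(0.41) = -0.07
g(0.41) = 0.07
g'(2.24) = -0.01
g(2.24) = 0.01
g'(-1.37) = 0.05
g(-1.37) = 0.05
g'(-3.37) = 0.01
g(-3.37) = 0.01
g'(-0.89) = 0.07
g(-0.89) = 0.07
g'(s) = -(20*s + 5)/(-10*s^2 - 5*s - 10)^2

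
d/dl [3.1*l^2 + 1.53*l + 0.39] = 6.2*l + 1.53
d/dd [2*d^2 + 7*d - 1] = 4*d + 7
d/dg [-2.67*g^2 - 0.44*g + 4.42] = -5.34*g - 0.44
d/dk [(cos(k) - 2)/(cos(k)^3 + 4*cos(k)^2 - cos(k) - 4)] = (-29*cos(k)/2 - cos(2*k) + cos(3*k)/2 + 5)/((cos(k) + 4)^2*sin(k)^3)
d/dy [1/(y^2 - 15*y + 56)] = (15 - 2*y)/(y^2 - 15*y + 56)^2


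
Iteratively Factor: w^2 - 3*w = (w - 3)*(w)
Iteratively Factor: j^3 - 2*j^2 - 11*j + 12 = (j - 1)*(j^2 - j - 12) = (j - 1)*(j + 3)*(j - 4)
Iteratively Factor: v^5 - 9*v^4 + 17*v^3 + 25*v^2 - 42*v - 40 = (v - 5)*(v^4 - 4*v^3 - 3*v^2 + 10*v + 8) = (v - 5)*(v + 1)*(v^3 - 5*v^2 + 2*v + 8) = (v - 5)*(v + 1)^2*(v^2 - 6*v + 8) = (v - 5)*(v - 4)*(v + 1)^2*(v - 2)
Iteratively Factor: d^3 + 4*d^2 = (d)*(d^2 + 4*d) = d^2*(d + 4)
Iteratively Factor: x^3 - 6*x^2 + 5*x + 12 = (x - 3)*(x^2 - 3*x - 4) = (x - 3)*(x + 1)*(x - 4)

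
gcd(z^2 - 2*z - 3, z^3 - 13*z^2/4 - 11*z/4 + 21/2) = z - 3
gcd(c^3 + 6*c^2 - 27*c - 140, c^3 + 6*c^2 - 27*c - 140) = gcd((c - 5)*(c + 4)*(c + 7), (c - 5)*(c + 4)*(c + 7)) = c^3 + 6*c^2 - 27*c - 140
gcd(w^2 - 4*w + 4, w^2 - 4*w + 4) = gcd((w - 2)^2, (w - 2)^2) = w^2 - 4*w + 4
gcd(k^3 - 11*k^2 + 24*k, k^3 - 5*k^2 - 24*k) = k^2 - 8*k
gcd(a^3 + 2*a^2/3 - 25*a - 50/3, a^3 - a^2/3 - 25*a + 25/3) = a^2 - 25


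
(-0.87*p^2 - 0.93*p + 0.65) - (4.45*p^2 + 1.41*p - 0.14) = -5.32*p^2 - 2.34*p + 0.79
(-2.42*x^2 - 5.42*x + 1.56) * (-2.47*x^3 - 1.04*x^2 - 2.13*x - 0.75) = 5.9774*x^5 + 15.9042*x^4 + 6.9382*x^3 + 11.7372*x^2 + 0.7422*x - 1.17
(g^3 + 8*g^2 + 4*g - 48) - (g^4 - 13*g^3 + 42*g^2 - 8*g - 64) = -g^4 + 14*g^3 - 34*g^2 + 12*g + 16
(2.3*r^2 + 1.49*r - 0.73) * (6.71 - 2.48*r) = -5.704*r^3 + 11.7378*r^2 + 11.8083*r - 4.8983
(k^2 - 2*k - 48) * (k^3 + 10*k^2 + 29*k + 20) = k^5 + 8*k^4 - 39*k^3 - 518*k^2 - 1432*k - 960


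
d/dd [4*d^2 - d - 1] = 8*d - 1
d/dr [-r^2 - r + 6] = -2*r - 1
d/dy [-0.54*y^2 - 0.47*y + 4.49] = -1.08*y - 0.47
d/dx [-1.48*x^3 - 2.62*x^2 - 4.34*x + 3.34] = -4.44*x^2 - 5.24*x - 4.34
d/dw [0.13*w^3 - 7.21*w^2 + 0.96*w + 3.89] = 0.39*w^2 - 14.42*w + 0.96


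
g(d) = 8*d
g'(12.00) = 8.00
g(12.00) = 96.00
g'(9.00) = 8.00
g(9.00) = 72.00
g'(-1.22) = 8.00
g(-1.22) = -9.76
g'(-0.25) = 8.00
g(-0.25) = -2.00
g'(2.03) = 8.00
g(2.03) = 16.24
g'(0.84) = 8.00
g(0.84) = 6.72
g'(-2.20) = 8.00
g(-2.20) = -17.60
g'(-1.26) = 8.00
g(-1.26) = -10.08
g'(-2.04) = 8.00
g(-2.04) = -16.32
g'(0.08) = 8.00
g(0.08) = 0.64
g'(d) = 8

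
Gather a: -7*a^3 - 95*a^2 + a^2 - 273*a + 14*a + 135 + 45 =-7*a^3 - 94*a^2 - 259*a + 180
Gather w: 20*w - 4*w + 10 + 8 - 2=16*w + 16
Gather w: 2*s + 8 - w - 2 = 2*s - w + 6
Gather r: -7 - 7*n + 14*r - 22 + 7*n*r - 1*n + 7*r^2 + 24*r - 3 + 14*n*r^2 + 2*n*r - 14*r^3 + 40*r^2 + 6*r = -8*n - 14*r^3 + r^2*(14*n + 47) + r*(9*n + 44) - 32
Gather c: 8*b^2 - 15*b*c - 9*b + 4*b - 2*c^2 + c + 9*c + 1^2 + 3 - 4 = 8*b^2 - 5*b - 2*c^2 + c*(10 - 15*b)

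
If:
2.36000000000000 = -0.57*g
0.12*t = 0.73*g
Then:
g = -4.14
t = -25.19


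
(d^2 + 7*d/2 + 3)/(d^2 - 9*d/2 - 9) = (d + 2)/(d - 6)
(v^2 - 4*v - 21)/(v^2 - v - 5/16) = 16*(-v^2 + 4*v + 21)/(-16*v^2 + 16*v + 5)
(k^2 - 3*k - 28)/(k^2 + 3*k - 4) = (k - 7)/(k - 1)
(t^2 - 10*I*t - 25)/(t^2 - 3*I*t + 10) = (t - 5*I)/(t + 2*I)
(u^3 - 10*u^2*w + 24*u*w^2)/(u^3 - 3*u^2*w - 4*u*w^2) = (u - 6*w)/(u + w)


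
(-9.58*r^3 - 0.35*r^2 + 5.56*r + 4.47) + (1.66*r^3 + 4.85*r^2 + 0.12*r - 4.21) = -7.92*r^3 + 4.5*r^2 + 5.68*r + 0.26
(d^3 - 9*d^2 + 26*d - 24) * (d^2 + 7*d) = d^5 - 2*d^4 - 37*d^3 + 158*d^2 - 168*d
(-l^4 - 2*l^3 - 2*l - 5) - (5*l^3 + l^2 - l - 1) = -l^4 - 7*l^3 - l^2 - l - 4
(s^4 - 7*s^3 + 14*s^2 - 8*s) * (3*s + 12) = 3*s^5 - 9*s^4 - 42*s^3 + 144*s^2 - 96*s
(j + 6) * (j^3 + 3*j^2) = j^4 + 9*j^3 + 18*j^2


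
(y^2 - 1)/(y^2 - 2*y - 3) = (y - 1)/(y - 3)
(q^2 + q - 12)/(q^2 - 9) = (q + 4)/(q + 3)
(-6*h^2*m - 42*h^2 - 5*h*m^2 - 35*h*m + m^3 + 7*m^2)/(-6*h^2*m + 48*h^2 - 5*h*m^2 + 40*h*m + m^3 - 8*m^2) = (m + 7)/(m - 8)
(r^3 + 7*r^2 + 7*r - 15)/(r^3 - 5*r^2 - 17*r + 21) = (r + 5)/(r - 7)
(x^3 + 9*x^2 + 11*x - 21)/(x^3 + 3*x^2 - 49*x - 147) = (x - 1)/(x - 7)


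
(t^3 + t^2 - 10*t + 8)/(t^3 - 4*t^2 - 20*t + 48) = (t - 1)/(t - 6)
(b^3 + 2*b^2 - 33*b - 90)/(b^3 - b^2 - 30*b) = (b + 3)/b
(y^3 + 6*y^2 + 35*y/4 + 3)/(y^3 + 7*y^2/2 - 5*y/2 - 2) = (y + 3/2)/(y - 1)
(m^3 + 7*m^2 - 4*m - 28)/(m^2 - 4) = m + 7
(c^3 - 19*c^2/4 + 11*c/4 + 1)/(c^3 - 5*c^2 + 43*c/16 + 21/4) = 4*(4*c^2 - 3*c - 1)/(16*c^2 - 16*c - 21)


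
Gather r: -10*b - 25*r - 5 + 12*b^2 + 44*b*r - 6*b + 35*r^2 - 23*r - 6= 12*b^2 - 16*b + 35*r^2 + r*(44*b - 48) - 11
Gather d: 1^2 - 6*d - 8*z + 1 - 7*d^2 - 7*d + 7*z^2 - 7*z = -7*d^2 - 13*d + 7*z^2 - 15*z + 2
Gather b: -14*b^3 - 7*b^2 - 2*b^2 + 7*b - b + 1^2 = -14*b^3 - 9*b^2 + 6*b + 1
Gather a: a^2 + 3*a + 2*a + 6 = a^2 + 5*a + 6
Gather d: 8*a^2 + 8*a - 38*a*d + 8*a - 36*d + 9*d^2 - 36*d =8*a^2 + 16*a + 9*d^2 + d*(-38*a - 72)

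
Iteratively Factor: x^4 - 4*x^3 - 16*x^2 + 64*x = (x + 4)*(x^3 - 8*x^2 + 16*x) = (x - 4)*(x + 4)*(x^2 - 4*x) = x*(x - 4)*(x + 4)*(x - 4)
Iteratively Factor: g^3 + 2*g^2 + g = (g)*(g^2 + 2*g + 1) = g*(g + 1)*(g + 1)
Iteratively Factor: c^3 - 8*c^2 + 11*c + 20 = (c - 4)*(c^2 - 4*c - 5) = (c - 5)*(c - 4)*(c + 1)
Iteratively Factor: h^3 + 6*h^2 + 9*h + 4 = (h + 1)*(h^2 + 5*h + 4) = (h + 1)*(h + 4)*(h + 1)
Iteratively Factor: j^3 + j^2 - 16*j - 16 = (j + 1)*(j^2 - 16) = (j - 4)*(j + 1)*(j + 4)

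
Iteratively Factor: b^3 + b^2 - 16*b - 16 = (b + 1)*(b^2 - 16) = (b + 1)*(b + 4)*(b - 4)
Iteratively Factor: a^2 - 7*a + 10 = (a - 2)*(a - 5)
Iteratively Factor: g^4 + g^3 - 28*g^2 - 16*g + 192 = (g - 3)*(g^3 + 4*g^2 - 16*g - 64) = (g - 3)*(g + 4)*(g^2 - 16) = (g - 4)*(g - 3)*(g + 4)*(g + 4)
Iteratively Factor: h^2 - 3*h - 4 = (h - 4)*(h + 1)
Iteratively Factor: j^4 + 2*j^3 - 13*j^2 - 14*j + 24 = (j + 4)*(j^3 - 2*j^2 - 5*j + 6) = (j + 2)*(j + 4)*(j^2 - 4*j + 3) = (j - 3)*(j + 2)*(j + 4)*(j - 1)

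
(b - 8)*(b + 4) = b^2 - 4*b - 32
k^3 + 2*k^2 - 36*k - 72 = (k - 6)*(k + 2)*(k + 6)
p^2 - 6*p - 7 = (p - 7)*(p + 1)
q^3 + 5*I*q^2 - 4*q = q*(q + I)*(q + 4*I)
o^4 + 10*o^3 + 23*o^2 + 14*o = o*(o + 1)*(o + 2)*(o + 7)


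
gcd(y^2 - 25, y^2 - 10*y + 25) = y - 5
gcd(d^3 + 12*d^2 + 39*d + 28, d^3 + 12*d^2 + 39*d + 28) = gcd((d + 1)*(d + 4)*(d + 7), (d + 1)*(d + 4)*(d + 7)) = d^3 + 12*d^2 + 39*d + 28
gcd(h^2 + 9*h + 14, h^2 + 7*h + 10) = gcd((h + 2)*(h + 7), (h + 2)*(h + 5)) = h + 2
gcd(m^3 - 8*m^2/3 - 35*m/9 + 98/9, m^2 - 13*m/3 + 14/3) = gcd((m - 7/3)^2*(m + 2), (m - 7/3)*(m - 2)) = m - 7/3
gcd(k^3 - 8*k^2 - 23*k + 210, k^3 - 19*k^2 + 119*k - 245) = k - 7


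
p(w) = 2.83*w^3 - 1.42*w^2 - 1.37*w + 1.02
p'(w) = 8.49*w^2 - 2.84*w - 1.37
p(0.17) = 0.76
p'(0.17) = -1.61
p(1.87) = 12.00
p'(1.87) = 23.01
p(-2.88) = -74.42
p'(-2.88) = 77.23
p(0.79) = 0.45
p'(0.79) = 1.69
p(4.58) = 236.84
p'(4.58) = 163.71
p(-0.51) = 0.97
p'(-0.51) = 2.29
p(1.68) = 8.13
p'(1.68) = 17.82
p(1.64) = 7.44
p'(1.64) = 16.81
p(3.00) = 60.54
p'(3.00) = 66.52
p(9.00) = 1936.74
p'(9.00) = 660.76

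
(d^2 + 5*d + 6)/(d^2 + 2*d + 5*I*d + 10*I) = (d + 3)/(d + 5*I)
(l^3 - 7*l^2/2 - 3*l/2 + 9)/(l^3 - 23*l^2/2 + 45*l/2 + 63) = (l^2 - 5*l + 6)/(l^2 - 13*l + 42)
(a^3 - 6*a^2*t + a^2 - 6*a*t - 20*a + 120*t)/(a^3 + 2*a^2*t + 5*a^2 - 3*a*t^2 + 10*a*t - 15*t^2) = (-a^2 + 6*a*t + 4*a - 24*t)/(-a^2 - 2*a*t + 3*t^2)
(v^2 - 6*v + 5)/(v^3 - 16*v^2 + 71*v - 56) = (v - 5)/(v^2 - 15*v + 56)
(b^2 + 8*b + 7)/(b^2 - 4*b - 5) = (b + 7)/(b - 5)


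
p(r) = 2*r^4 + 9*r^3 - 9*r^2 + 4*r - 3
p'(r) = 8*r^3 + 27*r^2 - 18*r + 4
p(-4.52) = -201.26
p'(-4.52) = -101.78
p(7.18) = 8208.36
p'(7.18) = 4227.84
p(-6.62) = 806.20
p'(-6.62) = -1014.52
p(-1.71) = -64.06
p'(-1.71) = 73.73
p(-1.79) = -70.08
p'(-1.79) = 76.85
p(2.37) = 138.84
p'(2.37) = 219.49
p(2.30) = 124.06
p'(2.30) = 202.77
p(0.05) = -2.82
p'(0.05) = 3.17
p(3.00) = 333.00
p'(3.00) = 409.00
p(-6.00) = 297.00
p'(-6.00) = -644.00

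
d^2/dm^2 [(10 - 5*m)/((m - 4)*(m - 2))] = -10/(m^3 - 12*m^2 + 48*m - 64)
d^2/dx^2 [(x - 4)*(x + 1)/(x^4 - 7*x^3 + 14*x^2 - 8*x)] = 2*(3*x^5 - 3*x^4 - 17*x^3 + 33*x^2 - 18*x + 4)/(x^3*(x^6 - 9*x^5 + 33*x^4 - 63*x^3 + 66*x^2 - 36*x + 8))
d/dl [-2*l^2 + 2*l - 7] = 2 - 4*l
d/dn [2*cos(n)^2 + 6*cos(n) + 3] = -2*(2*cos(n) + 3)*sin(n)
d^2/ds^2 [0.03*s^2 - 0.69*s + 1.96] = 0.0600000000000000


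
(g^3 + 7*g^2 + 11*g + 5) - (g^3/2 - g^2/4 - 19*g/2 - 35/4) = g^3/2 + 29*g^2/4 + 41*g/2 + 55/4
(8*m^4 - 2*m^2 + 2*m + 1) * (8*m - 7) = 64*m^5 - 56*m^4 - 16*m^3 + 30*m^2 - 6*m - 7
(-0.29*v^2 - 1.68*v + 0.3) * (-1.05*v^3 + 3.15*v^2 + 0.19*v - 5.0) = 0.3045*v^5 + 0.8505*v^4 - 5.6621*v^3 + 2.0758*v^2 + 8.457*v - 1.5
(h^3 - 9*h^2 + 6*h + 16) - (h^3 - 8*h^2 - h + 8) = -h^2 + 7*h + 8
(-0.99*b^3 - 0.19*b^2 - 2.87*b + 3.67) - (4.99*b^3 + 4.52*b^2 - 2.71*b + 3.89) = -5.98*b^3 - 4.71*b^2 - 0.16*b - 0.22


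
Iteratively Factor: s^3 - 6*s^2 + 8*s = (s - 2)*(s^2 - 4*s) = s*(s - 2)*(s - 4)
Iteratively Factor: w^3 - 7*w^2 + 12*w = (w - 3)*(w^2 - 4*w) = w*(w - 3)*(w - 4)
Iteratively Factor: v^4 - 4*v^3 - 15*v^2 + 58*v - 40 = (v - 2)*(v^3 - 2*v^2 - 19*v + 20) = (v - 2)*(v - 1)*(v^2 - v - 20) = (v - 2)*(v - 1)*(v + 4)*(v - 5)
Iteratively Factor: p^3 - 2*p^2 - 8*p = (p + 2)*(p^2 - 4*p) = (p - 4)*(p + 2)*(p)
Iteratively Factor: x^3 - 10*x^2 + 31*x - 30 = (x - 2)*(x^2 - 8*x + 15) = (x - 3)*(x - 2)*(x - 5)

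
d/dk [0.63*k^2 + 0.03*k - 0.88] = 1.26*k + 0.03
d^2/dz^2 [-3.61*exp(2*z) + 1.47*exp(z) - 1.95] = (1.47 - 14.44*exp(z))*exp(z)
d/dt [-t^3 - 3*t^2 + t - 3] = -3*t^2 - 6*t + 1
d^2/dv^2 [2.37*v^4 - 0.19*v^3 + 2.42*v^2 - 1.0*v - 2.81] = 28.44*v^2 - 1.14*v + 4.84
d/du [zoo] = 0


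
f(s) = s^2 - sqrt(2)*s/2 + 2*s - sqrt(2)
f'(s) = 2*s - sqrt(2)/2 + 2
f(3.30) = 13.74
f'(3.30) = 7.89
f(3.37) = 14.30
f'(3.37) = 8.03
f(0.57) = -0.35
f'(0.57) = 2.43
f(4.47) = 24.35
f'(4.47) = 10.23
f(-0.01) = -1.43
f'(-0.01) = 1.27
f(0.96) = 0.75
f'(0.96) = 3.21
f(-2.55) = 1.79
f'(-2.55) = -3.81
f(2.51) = 8.13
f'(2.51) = 6.31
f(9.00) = 91.22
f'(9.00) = 19.29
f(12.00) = 158.10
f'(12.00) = 25.29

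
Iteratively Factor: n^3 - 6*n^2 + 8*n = (n)*(n^2 - 6*n + 8) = n*(n - 2)*(n - 4)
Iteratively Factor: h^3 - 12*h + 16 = (h - 2)*(h^2 + 2*h - 8) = (h - 2)*(h + 4)*(h - 2)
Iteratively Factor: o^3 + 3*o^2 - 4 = (o + 2)*(o^2 + o - 2) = (o + 2)^2*(o - 1)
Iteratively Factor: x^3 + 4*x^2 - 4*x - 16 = (x + 4)*(x^2 - 4) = (x - 2)*(x + 4)*(x + 2)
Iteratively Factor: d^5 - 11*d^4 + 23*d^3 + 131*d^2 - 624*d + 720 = (d - 3)*(d^4 - 8*d^3 - d^2 + 128*d - 240) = (d - 4)*(d - 3)*(d^3 - 4*d^2 - 17*d + 60) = (d - 5)*(d - 4)*(d - 3)*(d^2 + d - 12) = (d - 5)*(d - 4)*(d - 3)^2*(d + 4)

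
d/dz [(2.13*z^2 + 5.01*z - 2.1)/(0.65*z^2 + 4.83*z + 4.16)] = (7.0314*z^2 + 20.4516*z + 30.9846)/(0.4225*z^4 + 6.279*z^3 + 28.7369*z^2 + 40.1856*z + 17.3056)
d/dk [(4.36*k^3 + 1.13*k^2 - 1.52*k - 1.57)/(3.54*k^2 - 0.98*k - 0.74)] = (15.4344*k^4 - 8.5456*k^3 - 5.4058*k^2 + 9.4432*k - 0.4138)/(12.5316*k^4 - 6.9384*k^3 - 4.2788*k^2 + 1.4504*k + 0.5476)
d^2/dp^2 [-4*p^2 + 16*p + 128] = -8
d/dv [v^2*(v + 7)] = v*(3*v + 14)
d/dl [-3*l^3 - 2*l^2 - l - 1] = -9*l^2 - 4*l - 1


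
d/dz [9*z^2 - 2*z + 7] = 18*z - 2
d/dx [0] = 0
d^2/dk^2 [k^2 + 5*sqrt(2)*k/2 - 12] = 2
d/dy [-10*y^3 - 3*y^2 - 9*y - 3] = -30*y^2 - 6*y - 9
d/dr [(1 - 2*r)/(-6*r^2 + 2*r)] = (-6*r^2 + 6*r - 1)/(2*r^2*(9*r^2 - 6*r + 1))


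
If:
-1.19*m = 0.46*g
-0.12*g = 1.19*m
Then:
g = 0.00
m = 0.00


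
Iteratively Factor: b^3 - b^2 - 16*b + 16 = (b + 4)*(b^2 - 5*b + 4) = (b - 1)*(b + 4)*(b - 4)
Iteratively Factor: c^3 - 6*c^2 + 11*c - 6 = (c - 3)*(c^2 - 3*c + 2) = (c - 3)*(c - 1)*(c - 2)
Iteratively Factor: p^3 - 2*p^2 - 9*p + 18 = (p - 3)*(p^2 + p - 6) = (p - 3)*(p + 3)*(p - 2)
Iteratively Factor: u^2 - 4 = (u - 2)*(u + 2)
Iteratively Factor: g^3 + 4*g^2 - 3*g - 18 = (g + 3)*(g^2 + g - 6) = (g + 3)^2*(g - 2)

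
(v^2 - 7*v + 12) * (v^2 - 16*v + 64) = v^4 - 23*v^3 + 188*v^2 - 640*v + 768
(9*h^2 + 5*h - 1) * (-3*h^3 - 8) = -27*h^5 - 15*h^4 + 3*h^3 - 72*h^2 - 40*h + 8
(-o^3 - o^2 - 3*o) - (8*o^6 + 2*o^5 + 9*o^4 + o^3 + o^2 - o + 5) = -8*o^6 - 2*o^5 - 9*o^4 - 2*o^3 - 2*o^2 - 2*o - 5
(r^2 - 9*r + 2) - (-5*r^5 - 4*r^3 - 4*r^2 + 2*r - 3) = 5*r^5 + 4*r^3 + 5*r^2 - 11*r + 5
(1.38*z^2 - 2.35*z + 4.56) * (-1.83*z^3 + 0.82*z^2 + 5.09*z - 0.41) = -2.5254*z^5 + 5.4321*z^4 - 3.2476*z^3 - 8.7881*z^2 + 24.1739*z - 1.8696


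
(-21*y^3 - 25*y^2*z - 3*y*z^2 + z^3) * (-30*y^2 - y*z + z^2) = 630*y^5 + 771*y^4*z + 94*y^3*z^2 - 52*y^2*z^3 - 4*y*z^4 + z^5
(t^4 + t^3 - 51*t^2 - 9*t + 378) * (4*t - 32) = 4*t^5 - 28*t^4 - 236*t^3 + 1596*t^2 + 1800*t - 12096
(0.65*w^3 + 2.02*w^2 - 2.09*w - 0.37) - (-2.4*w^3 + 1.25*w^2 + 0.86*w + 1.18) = 3.05*w^3 + 0.77*w^2 - 2.95*w - 1.55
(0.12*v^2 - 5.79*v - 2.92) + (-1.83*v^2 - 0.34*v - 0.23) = -1.71*v^2 - 6.13*v - 3.15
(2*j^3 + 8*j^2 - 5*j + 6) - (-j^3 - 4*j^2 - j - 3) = 3*j^3 + 12*j^2 - 4*j + 9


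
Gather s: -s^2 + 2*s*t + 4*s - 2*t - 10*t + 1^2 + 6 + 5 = -s^2 + s*(2*t + 4) - 12*t + 12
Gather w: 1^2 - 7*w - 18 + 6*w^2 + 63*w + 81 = 6*w^2 + 56*w + 64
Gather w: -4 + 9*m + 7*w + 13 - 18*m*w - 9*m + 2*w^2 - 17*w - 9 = 2*w^2 + w*(-18*m - 10)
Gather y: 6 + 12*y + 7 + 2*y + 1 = 14*y + 14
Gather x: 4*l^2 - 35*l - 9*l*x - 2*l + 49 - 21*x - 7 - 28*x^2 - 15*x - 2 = 4*l^2 - 37*l - 28*x^2 + x*(-9*l - 36) + 40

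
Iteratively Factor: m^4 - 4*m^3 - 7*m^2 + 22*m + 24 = (m + 1)*(m^3 - 5*m^2 - 2*m + 24) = (m + 1)*(m + 2)*(m^2 - 7*m + 12) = (m - 3)*(m + 1)*(m + 2)*(m - 4)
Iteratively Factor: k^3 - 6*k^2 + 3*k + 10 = (k + 1)*(k^2 - 7*k + 10) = (k - 5)*(k + 1)*(k - 2)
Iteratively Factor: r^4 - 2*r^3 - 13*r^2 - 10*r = (r + 2)*(r^3 - 4*r^2 - 5*r) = (r - 5)*(r + 2)*(r^2 + r) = (r - 5)*(r + 1)*(r + 2)*(r)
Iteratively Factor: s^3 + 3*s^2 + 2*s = (s + 1)*(s^2 + 2*s) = (s + 1)*(s + 2)*(s)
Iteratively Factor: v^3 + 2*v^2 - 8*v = (v)*(v^2 + 2*v - 8) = v*(v - 2)*(v + 4)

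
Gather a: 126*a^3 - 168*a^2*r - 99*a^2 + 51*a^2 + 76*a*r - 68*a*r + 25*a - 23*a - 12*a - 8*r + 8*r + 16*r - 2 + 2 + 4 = 126*a^3 + a^2*(-168*r - 48) + a*(8*r - 10) + 16*r + 4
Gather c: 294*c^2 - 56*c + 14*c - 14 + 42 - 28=294*c^2 - 42*c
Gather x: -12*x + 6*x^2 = 6*x^2 - 12*x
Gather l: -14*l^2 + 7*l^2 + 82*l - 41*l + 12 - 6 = -7*l^2 + 41*l + 6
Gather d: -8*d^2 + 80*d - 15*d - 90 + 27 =-8*d^2 + 65*d - 63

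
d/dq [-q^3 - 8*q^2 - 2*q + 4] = -3*q^2 - 16*q - 2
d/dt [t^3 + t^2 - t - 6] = 3*t^2 + 2*t - 1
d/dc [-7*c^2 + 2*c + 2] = 2 - 14*c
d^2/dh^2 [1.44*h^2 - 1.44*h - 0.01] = 2.88000000000000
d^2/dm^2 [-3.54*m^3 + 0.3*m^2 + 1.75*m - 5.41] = 0.6 - 21.24*m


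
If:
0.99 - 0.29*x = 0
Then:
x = 3.41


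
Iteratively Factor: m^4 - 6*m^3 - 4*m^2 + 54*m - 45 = (m - 3)*(m^3 - 3*m^2 - 13*m + 15) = (m - 5)*(m - 3)*(m^2 + 2*m - 3) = (m - 5)*(m - 3)*(m - 1)*(m + 3)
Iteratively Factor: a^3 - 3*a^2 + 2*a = (a - 2)*(a^2 - a) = (a - 2)*(a - 1)*(a)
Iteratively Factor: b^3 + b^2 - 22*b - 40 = (b - 5)*(b^2 + 6*b + 8) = (b - 5)*(b + 2)*(b + 4)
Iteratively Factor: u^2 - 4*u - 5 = (u - 5)*(u + 1)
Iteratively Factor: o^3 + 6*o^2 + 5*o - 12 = (o + 4)*(o^2 + 2*o - 3) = (o + 3)*(o + 4)*(o - 1)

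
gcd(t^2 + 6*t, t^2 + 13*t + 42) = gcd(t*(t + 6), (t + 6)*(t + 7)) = t + 6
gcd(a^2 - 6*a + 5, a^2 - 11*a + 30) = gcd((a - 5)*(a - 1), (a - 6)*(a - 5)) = a - 5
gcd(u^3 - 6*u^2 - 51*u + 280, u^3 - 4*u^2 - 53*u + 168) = u^2 - u - 56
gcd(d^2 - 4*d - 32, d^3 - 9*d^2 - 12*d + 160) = d^2 - 4*d - 32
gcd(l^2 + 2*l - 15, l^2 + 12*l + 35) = l + 5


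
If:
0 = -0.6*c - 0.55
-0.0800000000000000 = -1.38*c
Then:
No Solution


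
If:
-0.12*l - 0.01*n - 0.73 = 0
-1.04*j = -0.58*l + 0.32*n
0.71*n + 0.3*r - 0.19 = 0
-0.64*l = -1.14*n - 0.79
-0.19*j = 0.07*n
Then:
No Solution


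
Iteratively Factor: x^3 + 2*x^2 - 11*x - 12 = (x - 3)*(x^2 + 5*x + 4) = (x - 3)*(x + 1)*(x + 4)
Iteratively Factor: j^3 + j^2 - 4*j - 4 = (j - 2)*(j^2 + 3*j + 2) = (j - 2)*(j + 1)*(j + 2)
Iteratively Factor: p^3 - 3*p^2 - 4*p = (p)*(p^2 - 3*p - 4) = p*(p - 4)*(p + 1)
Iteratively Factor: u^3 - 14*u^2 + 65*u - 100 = (u - 5)*(u^2 - 9*u + 20) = (u - 5)^2*(u - 4)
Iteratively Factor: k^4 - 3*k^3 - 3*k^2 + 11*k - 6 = (k - 3)*(k^3 - 3*k + 2) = (k - 3)*(k - 1)*(k^2 + k - 2) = (k - 3)*(k - 1)*(k + 2)*(k - 1)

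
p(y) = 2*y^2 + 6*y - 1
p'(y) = 4*y + 6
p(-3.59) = 3.24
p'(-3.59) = -8.36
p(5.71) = 98.47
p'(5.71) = 28.84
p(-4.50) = 12.50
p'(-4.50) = -12.00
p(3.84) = 51.53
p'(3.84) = 21.36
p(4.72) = 71.88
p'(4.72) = 24.88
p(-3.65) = 3.74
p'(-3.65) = -8.60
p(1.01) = 7.10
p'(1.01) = 10.04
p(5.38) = 89.17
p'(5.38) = 27.52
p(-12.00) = 215.00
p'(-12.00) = -42.00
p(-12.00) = 215.00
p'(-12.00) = -42.00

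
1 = 1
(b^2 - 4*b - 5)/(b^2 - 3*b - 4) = (b - 5)/(b - 4)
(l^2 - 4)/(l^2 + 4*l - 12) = (l + 2)/(l + 6)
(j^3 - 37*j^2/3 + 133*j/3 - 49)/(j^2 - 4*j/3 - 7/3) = (j^2 - 10*j + 21)/(j + 1)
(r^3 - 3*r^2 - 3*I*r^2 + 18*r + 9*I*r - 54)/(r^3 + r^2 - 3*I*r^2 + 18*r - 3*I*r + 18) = (r - 3)/(r + 1)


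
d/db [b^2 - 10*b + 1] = 2*b - 10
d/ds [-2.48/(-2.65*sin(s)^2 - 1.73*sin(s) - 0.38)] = -(13.144*sin(s) + 4.2904)*cos(s)/(2.65*sin(s)^2 + 1.73*sin(s) + 0.38)^2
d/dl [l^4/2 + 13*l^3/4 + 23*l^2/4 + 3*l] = 2*l^3 + 39*l^2/4 + 23*l/2 + 3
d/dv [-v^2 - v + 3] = -2*v - 1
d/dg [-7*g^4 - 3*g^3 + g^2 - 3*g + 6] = -28*g^3 - 9*g^2 + 2*g - 3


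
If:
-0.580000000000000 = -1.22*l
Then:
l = 0.48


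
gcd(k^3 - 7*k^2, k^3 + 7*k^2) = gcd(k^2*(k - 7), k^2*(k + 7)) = k^2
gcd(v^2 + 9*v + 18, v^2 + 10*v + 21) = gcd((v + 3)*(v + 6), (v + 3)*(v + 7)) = v + 3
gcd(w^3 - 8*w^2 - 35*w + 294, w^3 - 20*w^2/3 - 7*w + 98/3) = w - 7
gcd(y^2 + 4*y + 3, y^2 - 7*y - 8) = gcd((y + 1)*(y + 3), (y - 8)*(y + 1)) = y + 1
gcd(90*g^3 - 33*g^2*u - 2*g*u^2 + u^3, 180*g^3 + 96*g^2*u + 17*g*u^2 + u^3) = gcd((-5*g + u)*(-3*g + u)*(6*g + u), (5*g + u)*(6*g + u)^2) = 6*g + u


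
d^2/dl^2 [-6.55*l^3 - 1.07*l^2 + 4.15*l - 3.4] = -39.3*l - 2.14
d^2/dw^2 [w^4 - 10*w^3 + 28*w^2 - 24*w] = 12*w^2 - 60*w + 56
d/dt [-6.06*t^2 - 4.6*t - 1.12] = -12.12*t - 4.6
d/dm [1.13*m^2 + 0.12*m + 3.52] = 2.26*m + 0.12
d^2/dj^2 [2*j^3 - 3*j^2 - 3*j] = 12*j - 6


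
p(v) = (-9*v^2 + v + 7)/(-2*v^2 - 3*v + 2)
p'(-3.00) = 6.29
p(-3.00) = 11.00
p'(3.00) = 0.42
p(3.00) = 2.84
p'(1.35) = 2.01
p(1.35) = 1.41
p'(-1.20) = 10.05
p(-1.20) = -2.63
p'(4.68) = 0.20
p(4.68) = 3.32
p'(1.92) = 0.92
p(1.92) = 2.18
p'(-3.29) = 3.80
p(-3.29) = 9.58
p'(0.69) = 29.94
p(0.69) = -3.33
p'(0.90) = 7.30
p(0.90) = -0.26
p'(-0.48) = 3.78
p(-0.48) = 1.49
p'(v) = (1 - 18*v)/(-2*v^2 - 3*v + 2) + (4*v + 3)*(-9*v^2 + v + 7)/(-2*v^2 - 3*v + 2)^2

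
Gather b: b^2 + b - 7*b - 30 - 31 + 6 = b^2 - 6*b - 55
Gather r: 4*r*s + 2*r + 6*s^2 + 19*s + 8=r*(4*s + 2) + 6*s^2 + 19*s + 8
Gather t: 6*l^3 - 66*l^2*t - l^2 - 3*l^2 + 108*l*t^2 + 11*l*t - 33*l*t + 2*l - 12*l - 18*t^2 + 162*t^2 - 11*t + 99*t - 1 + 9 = 6*l^3 - 4*l^2 - 10*l + t^2*(108*l + 144) + t*(-66*l^2 - 22*l + 88) + 8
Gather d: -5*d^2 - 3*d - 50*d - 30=-5*d^2 - 53*d - 30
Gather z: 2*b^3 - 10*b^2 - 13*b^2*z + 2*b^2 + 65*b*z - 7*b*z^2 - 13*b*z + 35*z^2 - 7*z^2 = 2*b^3 - 8*b^2 + z^2*(28 - 7*b) + z*(-13*b^2 + 52*b)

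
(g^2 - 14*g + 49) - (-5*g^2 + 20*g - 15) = 6*g^2 - 34*g + 64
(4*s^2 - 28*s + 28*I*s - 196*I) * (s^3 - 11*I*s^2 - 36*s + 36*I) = 4*s^5 - 28*s^4 - 16*I*s^4 + 164*s^3 + 112*I*s^3 - 1148*s^2 - 864*I*s^2 - 1008*s + 6048*I*s + 7056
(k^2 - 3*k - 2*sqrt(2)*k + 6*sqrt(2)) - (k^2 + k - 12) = -4*k - 2*sqrt(2)*k + 6*sqrt(2) + 12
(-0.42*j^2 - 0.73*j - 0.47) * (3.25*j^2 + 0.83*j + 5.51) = -1.365*j^4 - 2.7211*j^3 - 4.4476*j^2 - 4.4124*j - 2.5897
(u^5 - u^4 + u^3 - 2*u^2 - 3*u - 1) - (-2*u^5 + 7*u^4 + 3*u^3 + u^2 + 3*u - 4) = 3*u^5 - 8*u^4 - 2*u^3 - 3*u^2 - 6*u + 3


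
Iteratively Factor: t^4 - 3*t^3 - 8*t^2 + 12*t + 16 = (t + 1)*(t^3 - 4*t^2 - 4*t + 16) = (t - 4)*(t + 1)*(t^2 - 4) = (t - 4)*(t - 2)*(t + 1)*(t + 2)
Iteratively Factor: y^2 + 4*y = (y + 4)*(y)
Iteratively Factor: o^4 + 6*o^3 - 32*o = (o - 2)*(o^3 + 8*o^2 + 16*o) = (o - 2)*(o + 4)*(o^2 + 4*o) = o*(o - 2)*(o + 4)*(o + 4)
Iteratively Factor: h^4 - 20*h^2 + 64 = (h + 4)*(h^3 - 4*h^2 - 4*h + 16) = (h - 4)*(h + 4)*(h^2 - 4) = (h - 4)*(h - 2)*(h + 4)*(h + 2)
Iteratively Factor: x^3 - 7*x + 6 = (x - 1)*(x^2 + x - 6) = (x - 1)*(x + 3)*(x - 2)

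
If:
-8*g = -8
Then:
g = 1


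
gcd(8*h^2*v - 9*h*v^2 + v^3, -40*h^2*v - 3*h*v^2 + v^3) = -8*h*v + v^2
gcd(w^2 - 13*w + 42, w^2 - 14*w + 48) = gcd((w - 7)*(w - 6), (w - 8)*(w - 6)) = w - 6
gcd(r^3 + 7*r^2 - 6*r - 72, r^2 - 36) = r + 6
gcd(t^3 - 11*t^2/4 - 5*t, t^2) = t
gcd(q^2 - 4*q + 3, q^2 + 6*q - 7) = q - 1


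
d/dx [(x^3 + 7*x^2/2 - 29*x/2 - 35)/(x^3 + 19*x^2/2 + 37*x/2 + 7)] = 6*(4*x^2 + 28*x + 91)/(4*x^4 + 60*x^3 + 253*x^2 + 210*x + 49)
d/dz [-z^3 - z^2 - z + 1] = -3*z^2 - 2*z - 1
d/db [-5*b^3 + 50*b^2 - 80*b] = -15*b^2 + 100*b - 80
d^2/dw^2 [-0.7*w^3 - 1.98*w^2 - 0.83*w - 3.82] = -4.2*w - 3.96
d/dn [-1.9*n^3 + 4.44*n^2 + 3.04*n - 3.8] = -5.7*n^2 + 8.88*n + 3.04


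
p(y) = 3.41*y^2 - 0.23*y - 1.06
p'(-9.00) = -61.61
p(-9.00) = 277.22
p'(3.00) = 20.23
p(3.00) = 28.94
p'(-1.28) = -8.96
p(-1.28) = 4.82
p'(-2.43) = -16.80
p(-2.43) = 19.63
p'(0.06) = 0.18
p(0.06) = -1.06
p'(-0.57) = -4.12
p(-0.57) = 0.18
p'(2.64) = 17.77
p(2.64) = 22.10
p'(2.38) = 16.00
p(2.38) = 17.71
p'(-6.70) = -45.92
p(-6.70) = 153.56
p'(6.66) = 45.19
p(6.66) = 148.66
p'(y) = 6.82*y - 0.23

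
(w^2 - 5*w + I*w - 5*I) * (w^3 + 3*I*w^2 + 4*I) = w^5 - 5*w^4 + 4*I*w^4 - 3*w^3 - 20*I*w^3 + 15*w^2 + 4*I*w^2 - 4*w - 20*I*w + 20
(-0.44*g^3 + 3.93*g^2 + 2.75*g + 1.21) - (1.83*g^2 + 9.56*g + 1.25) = -0.44*g^3 + 2.1*g^2 - 6.81*g - 0.04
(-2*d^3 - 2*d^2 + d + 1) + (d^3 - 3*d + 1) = -d^3 - 2*d^2 - 2*d + 2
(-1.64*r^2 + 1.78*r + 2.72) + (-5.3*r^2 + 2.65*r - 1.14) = -6.94*r^2 + 4.43*r + 1.58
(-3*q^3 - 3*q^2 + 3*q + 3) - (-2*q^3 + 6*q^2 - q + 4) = -q^3 - 9*q^2 + 4*q - 1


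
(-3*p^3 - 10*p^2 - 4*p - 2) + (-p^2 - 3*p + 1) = -3*p^3 - 11*p^2 - 7*p - 1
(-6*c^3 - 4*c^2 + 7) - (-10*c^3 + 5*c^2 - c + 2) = 4*c^3 - 9*c^2 + c + 5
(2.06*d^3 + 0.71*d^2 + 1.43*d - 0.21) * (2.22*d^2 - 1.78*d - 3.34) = 4.5732*d^5 - 2.0906*d^4 - 4.9696*d^3 - 5.383*d^2 - 4.4024*d + 0.7014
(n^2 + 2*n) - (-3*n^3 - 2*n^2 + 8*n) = 3*n^3 + 3*n^2 - 6*n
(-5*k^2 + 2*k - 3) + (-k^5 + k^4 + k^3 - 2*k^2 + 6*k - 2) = -k^5 + k^4 + k^3 - 7*k^2 + 8*k - 5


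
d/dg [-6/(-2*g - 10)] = -3/(g + 5)^2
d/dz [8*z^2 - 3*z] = 16*z - 3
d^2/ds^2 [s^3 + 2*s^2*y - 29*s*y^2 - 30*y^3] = 6*s + 4*y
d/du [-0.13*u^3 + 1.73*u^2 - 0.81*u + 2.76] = -0.39*u^2 + 3.46*u - 0.81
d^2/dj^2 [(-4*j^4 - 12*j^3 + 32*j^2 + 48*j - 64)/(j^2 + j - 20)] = 8*(-j^6 - 3*j^5 + 57*j^4 + 101*j^3 - 1788*j^2 - 2928*j + 3104)/(j^6 + 3*j^5 - 57*j^4 - 119*j^3 + 1140*j^2 + 1200*j - 8000)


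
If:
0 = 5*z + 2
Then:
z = -2/5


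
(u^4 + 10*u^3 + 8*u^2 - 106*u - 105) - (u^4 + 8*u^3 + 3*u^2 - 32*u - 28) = 2*u^3 + 5*u^2 - 74*u - 77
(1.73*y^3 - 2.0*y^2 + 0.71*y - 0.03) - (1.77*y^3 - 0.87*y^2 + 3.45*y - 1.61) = -0.04*y^3 - 1.13*y^2 - 2.74*y + 1.58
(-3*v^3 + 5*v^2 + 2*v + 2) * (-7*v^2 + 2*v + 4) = 21*v^5 - 41*v^4 - 16*v^3 + 10*v^2 + 12*v + 8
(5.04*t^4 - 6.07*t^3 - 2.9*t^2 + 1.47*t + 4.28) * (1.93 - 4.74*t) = -23.8896*t^5 + 38.499*t^4 + 2.0309*t^3 - 12.5648*t^2 - 17.4501*t + 8.2604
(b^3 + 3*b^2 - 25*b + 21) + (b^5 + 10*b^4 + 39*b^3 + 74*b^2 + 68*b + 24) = b^5 + 10*b^4 + 40*b^3 + 77*b^2 + 43*b + 45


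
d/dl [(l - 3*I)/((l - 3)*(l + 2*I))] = ((-l + 3*I)*(l - 3) + (-l + 3*I)*(l + 2*I) + (l - 3)*(l + 2*I))/((l - 3)^2*(l + 2*I)^2)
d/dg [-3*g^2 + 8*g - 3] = 8 - 6*g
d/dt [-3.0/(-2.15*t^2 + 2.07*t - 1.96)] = (6.21 - 12.9*t)/(2.15*t^2 - 2.07*t + 1.96)^2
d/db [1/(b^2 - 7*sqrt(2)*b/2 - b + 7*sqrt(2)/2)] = 2*(-4*b + 2 + 7*sqrt(2))/(2*b^2 - 7*sqrt(2)*b - 2*b + 7*sqrt(2))^2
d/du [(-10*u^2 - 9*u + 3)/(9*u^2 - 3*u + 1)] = 37*u*(3*u - 2)/(81*u^4 - 54*u^3 + 27*u^2 - 6*u + 1)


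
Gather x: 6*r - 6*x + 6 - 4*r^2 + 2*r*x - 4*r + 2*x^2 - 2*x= -4*r^2 + 2*r + 2*x^2 + x*(2*r - 8) + 6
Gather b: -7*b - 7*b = -14*b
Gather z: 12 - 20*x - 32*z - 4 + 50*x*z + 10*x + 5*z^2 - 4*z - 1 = -10*x + 5*z^2 + z*(50*x - 36) + 7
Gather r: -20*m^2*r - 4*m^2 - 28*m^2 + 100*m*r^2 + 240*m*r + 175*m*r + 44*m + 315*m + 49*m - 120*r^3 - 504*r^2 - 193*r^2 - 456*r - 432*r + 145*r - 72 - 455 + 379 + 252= -32*m^2 + 408*m - 120*r^3 + r^2*(100*m - 697) + r*(-20*m^2 + 415*m - 743) + 104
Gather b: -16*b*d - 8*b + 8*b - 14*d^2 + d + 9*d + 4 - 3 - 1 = -16*b*d - 14*d^2 + 10*d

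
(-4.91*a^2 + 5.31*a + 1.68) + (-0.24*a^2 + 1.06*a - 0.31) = -5.15*a^2 + 6.37*a + 1.37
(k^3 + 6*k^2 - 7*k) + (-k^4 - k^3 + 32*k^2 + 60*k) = -k^4 + 38*k^2 + 53*k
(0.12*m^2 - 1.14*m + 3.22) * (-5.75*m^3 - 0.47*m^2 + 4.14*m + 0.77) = -0.69*m^5 + 6.4986*m^4 - 17.4824*m^3 - 6.1406*m^2 + 12.453*m + 2.4794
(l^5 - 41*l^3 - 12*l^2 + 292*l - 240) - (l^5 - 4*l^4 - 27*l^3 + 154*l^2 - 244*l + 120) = 4*l^4 - 14*l^3 - 166*l^2 + 536*l - 360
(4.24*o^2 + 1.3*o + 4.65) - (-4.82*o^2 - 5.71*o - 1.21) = 9.06*o^2 + 7.01*o + 5.86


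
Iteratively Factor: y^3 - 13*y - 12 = (y + 1)*(y^2 - y - 12) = (y - 4)*(y + 1)*(y + 3)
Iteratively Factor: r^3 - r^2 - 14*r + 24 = (r + 4)*(r^2 - 5*r + 6) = (r - 2)*(r + 4)*(r - 3)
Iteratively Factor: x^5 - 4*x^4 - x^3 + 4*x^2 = (x - 4)*(x^4 - x^2) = x*(x - 4)*(x^3 - x) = x*(x - 4)*(x - 1)*(x^2 + x) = x*(x - 4)*(x - 1)*(x + 1)*(x)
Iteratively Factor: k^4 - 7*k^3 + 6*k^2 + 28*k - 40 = (k - 5)*(k^3 - 2*k^2 - 4*k + 8) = (k - 5)*(k - 2)*(k^2 - 4) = (k - 5)*(k - 2)*(k + 2)*(k - 2)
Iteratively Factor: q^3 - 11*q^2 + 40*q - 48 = (q - 3)*(q^2 - 8*q + 16) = (q - 4)*(q - 3)*(q - 4)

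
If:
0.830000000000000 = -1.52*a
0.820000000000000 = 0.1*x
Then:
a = -0.55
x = 8.20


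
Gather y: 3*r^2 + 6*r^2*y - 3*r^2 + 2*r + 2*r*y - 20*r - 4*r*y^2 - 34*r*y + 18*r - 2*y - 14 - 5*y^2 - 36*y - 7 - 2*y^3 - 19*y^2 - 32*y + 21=-2*y^3 + y^2*(-4*r - 24) + y*(6*r^2 - 32*r - 70)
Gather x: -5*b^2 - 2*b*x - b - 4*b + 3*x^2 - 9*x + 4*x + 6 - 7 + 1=-5*b^2 - 5*b + 3*x^2 + x*(-2*b - 5)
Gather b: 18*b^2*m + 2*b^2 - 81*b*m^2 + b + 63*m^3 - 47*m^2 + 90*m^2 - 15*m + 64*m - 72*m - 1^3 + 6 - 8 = b^2*(18*m + 2) + b*(1 - 81*m^2) + 63*m^3 + 43*m^2 - 23*m - 3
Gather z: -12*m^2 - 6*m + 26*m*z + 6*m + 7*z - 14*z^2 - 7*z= -12*m^2 + 26*m*z - 14*z^2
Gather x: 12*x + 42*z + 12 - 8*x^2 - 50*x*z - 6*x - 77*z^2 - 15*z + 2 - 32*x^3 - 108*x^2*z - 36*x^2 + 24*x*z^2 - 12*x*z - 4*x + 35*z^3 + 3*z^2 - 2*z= -32*x^3 + x^2*(-108*z - 44) + x*(24*z^2 - 62*z + 2) + 35*z^3 - 74*z^2 + 25*z + 14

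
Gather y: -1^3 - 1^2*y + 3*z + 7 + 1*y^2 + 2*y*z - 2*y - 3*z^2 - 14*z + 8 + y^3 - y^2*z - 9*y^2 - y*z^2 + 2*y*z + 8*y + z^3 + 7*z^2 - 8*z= y^3 + y^2*(-z - 8) + y*(-z^2 + 4*z + 5) + z^3 + 4*z^2 - 19*z + 14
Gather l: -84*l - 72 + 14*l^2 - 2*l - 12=14*l^2 - 86*l - 84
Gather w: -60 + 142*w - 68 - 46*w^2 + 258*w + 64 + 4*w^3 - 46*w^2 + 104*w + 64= 4*w^3 - 92*w^2 + 504*w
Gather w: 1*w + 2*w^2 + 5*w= 2*w^2 + 6*w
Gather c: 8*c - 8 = 8*c - 8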